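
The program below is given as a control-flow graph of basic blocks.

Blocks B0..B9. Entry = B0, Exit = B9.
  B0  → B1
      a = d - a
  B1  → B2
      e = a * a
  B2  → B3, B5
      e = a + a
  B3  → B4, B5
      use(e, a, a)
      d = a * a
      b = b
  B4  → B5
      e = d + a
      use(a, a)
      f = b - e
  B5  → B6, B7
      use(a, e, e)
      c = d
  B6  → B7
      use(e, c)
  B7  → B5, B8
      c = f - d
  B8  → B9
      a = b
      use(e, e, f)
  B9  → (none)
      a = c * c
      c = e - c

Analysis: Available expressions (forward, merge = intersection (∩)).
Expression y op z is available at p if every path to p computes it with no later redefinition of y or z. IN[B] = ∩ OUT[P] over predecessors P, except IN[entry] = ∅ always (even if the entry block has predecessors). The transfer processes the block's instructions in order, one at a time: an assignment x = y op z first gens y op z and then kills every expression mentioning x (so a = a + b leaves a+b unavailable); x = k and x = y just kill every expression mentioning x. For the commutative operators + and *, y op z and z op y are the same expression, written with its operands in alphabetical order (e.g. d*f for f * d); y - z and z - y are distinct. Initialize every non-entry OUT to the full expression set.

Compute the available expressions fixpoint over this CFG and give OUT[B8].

Converged values:
  B0:   IN={}   OUT={}
  B1:   IN={}   OUT={a*a}
  B2:   IN={a*a}   OUT={a*a, a+a}
  B3:   IN={a*a, a+a}   OUT={a*a, a+a}
  B4:   IN={a*a, a+a}   OUT={a*a, a+a, a+d, b-e}
  B5:   IN={a*a, a+a}   OUT={a*a, a+a}
  B6:   IN={a*a, a+a}   OUT={a*a, a+a}
  B7:   IN={a*a, a+a}   OUT={a*a, a+a, f-d}
  B8:   IN={a*a, a+a, f-d}   OUT={f-d}
  B9:   IN={f-d}   OUT={f-d}

Merge at B8: IN[B8] = OUT[B7] = {a*a, a+a, f-d}
Applying B8's transfer function to that IN value gives OUT[B8] (row B8 above).

Answer: {f-d}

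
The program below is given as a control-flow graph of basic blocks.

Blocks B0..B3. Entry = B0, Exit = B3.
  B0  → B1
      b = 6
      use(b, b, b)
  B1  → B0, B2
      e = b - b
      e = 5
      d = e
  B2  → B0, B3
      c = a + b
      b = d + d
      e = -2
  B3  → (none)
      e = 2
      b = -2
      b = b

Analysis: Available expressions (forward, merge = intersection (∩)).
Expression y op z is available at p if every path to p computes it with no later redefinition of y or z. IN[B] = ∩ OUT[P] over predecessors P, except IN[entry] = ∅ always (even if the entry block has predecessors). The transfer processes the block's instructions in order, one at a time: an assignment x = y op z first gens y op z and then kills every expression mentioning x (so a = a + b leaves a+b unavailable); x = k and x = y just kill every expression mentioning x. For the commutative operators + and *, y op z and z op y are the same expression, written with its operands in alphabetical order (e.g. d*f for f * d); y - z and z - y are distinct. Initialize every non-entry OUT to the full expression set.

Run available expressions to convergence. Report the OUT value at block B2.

Answer: {d+d}

Trace:
Fixpoint table:
  B0: | IN={} | OUT={}
  B1: | IN={} | OUT={b-b}
  B2: | IN={b-b} | OUT={d+d}
  B3: | IN={d+d} | OUT={d+d}

Merge at B2: IN[B2] = OUT[B1] = {b-b}
Applying B2's transfer function to that IN value gives OUT[B2] (row B2 above).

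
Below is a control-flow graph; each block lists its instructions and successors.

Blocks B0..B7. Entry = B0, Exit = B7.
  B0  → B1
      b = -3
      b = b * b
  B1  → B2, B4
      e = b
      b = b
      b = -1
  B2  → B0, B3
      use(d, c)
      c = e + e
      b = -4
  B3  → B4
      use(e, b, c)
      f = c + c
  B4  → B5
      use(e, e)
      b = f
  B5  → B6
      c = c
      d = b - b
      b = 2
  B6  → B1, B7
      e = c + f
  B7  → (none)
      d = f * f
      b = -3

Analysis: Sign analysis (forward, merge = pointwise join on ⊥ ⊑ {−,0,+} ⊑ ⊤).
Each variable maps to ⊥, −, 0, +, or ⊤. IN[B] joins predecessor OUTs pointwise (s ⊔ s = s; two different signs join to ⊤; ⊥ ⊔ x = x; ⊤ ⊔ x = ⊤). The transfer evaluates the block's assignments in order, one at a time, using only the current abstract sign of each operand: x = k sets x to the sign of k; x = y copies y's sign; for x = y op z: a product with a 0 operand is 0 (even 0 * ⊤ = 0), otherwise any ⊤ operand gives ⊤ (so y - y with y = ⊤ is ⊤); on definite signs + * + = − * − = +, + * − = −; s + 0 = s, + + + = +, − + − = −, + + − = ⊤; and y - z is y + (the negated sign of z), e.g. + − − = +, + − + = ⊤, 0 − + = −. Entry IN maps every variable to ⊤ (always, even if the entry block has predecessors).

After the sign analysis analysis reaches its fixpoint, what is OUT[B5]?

Per-block solution:
  B0:   IN=(all ⊤)   OUT={b:+; rest ⊤}
  B1:   IN={b:+; rest ⊤}   OUT={b:-, e:+; rest ⊤}
  B2:   IN={b:-, e:+; rest ⊤}   OUT={b:-, c:+, e:+; rest ⊤}
  B3:   IN={b:-, c:+, e:+; rest ⊤}   OUT={b:-, c:+, e:+, f:+; rest ⊤}
  B4:   IN={b:-, e:+; rest ⊤}   OUT={e:+; rest ⊤}
  B5:   IN={e:+; rest ⊤}   OUT={b:+, e:+; rest ⊤}
  B6:   IN={b:+, e:+; rest ⊤}   OUT={b:+; rest ⊤}
  B7:   IN={b:+; rest ⊤}   OUT={b:-; rest ⊤}

Merge at B5: IN[B5] = OUT[B4] = {a: ⊤, b: ⊤, c: ⊤, d: ⊤, e: +, f: ⊤}
Applying B5's transfer function to that IN value gives OUT[B5] (row B5 above).

Answer: {a: ⊤, b: +, c: ⊤, d: ⊤, e: +, f: ⊤}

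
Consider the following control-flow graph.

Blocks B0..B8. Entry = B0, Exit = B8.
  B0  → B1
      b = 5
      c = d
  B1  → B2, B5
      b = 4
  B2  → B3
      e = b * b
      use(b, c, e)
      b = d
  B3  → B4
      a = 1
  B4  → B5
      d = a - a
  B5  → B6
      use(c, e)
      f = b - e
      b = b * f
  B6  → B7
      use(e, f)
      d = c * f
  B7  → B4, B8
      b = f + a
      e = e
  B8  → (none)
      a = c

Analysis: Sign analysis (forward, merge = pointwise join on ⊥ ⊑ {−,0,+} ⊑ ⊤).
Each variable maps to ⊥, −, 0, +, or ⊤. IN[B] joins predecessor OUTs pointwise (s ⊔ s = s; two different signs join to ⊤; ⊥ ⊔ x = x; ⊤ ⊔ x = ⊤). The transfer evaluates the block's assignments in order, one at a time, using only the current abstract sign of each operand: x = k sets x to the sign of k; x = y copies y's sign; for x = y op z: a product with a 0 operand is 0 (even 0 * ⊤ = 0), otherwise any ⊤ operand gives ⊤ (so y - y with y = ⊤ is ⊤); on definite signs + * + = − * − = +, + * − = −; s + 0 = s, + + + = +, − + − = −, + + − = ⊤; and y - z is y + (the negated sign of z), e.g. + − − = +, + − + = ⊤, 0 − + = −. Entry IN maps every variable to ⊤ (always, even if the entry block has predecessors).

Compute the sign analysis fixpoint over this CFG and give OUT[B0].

Answer: {a: ⊤, b: +, c: ⊤, d: ⊤, e: ⊤, f: ⊤}

Derivation:
Per-block solution:
  B0: | IN=(all ⊤) | OUT={b:+; rest ⊤}
  B1: | IN={b:+; rest ⊤} | OUT={b:+; rest ⊤}
  B2: | IN={b:+; rest ⊤} | OUT={e:+; rest ⊤}
  B3: | IN={e:+; rest ⊤} | OUT={a:+, e:+; rest ⊤}
  B4: | IN=(all ⊤) | OUT=(all ⊤)
  B5: | IN=(all ⊤) | OUT=(all ⊤)
  B6: | IN=(all ⊤) | OUT=(all ⊤)
  B7: | IN=(all ⊤) | OUT=(all ⊤)
  B8: | IN=(all ⊤) | OUT=(all ⊤)

B0 is the boundary node: IN[B0] = {a: ⊤, b: ⊤, c: ⊤, d: ⊤, e: ⊤, f: ⊤}
Applying B0's transfer function to that IN value gives OUT[B0] (row B0 above).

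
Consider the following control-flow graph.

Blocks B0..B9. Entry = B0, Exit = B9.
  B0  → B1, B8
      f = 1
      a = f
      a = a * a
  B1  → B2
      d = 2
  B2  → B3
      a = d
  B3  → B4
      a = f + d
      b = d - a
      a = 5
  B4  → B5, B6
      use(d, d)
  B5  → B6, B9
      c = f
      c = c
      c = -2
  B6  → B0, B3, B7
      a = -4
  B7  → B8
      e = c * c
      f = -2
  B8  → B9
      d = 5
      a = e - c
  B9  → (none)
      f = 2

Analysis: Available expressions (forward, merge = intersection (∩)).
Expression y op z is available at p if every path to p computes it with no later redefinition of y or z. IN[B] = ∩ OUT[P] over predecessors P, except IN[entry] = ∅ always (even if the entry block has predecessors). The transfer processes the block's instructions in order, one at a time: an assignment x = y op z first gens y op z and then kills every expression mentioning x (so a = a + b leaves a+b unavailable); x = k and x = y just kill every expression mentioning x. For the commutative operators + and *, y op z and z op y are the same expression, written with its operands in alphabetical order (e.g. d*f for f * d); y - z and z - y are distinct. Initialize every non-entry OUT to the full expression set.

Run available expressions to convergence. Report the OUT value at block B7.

Answer: {c*c}

Working:
Converged values:
  B0:   IN={}   OUT={}
  B1:   IN={}   OUT={}
  B2:   IN={}   OUT={}
  B3:   IN={}   OUT={d+f}
  B4:   IN={d+f}   OUT={d+f}
  B5:   IN={d+f}   OUT={d+f}
  B6:   IN={d+f}   OUT={d+f}
  B7:   IN={d+f}   OUT={c*c}
  B8:   IN={}   OUT={e-c}
  B9:   IN={}   OUT={}

Merge at B7: IN[B7] = OUT[B6] = {d+f}
Applying B7's transfer function to that IN value gives OUT[B7] (row B7 above).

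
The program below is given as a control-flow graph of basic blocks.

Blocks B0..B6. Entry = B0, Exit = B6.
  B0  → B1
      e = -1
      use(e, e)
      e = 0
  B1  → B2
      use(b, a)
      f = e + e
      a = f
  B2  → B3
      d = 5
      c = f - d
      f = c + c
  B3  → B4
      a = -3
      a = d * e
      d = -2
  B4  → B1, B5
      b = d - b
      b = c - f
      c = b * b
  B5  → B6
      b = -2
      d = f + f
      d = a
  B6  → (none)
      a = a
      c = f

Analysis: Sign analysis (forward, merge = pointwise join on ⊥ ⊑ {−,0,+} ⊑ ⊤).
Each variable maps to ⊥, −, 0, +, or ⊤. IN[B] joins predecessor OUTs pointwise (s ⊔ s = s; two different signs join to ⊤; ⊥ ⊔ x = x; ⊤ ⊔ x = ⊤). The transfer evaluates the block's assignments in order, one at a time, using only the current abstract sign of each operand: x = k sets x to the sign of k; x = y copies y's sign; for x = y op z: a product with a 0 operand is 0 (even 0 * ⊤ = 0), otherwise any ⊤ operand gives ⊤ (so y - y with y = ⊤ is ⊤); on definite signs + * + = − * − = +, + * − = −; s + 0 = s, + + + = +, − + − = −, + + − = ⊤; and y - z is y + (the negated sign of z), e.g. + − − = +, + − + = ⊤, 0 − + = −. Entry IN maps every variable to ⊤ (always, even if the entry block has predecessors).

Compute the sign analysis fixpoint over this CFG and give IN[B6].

Per-block solution:
  B0: | IN=(all ⊤) | OUT={e:0; rest ⊤}
  B1: | IN={e:0; rest ⊤} | OUT={a:0, e:0, f:0; rest ⊤}
  B2: | IN={a:0, e:0, f:0; rest ⊤} | OUT={a:0, c:-, d:+, e:0, f:-; rest ⊤}
  B3: | IN={a:0, c:-, d:+, e:0, f:-; rest ⊤} | OUT={a:0, c:-, d:-, e:0, f:-; rest ⊤}
  B4: | IN={a:0, c:-, d:-, e:0, f:-; rest ⊤} | OUT={a:0, d:-, e:0, f:-; rest ⊤}
  B5: | IN={a:0, d:-, e:0, f:-; rest ⊤} | OUT={a:0, b:-, d:0, e:0, f:-; rest ⊤}
  B6: | IN={a:0, b:-, d:0, e:0, f:-; rest ⊤} | OUT={a:0, b:-, c:-, d:0, e:0, f:-; rest ⊤}

Merge at B6: IN[B6] = OUT[B5] = {a: 0, b: -, c: ⊤, d: 0, e: 0, f: -}

Answer: {a: 0, b: -, c: ⊤, d: 0, e: 0, f: -}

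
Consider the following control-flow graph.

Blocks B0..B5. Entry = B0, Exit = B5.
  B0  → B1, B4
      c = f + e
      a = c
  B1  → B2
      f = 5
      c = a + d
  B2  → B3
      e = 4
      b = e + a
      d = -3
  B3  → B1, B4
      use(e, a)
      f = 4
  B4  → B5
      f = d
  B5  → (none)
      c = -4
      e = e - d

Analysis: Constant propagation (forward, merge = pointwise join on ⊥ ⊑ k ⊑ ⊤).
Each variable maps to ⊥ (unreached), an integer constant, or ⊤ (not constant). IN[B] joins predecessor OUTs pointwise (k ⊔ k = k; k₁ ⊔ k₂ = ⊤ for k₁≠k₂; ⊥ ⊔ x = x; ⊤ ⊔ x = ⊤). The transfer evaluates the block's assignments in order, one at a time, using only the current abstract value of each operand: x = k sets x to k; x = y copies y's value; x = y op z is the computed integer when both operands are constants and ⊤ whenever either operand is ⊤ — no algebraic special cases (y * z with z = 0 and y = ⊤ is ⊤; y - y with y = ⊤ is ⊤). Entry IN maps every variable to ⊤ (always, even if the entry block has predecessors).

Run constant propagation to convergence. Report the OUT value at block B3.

Answer: {a: ⊤, b: ⊤, c: ⊤, d: -3, e: 4, f: 4}

Derivation:
Fixpoint table:
  B0:   IN=(all ⊤)   OUT=(all ⊤)
  B1:   IN=(all ⊤)   OUT={f:5; rest ⊤}
  B2:   IN={f:5; rest ⊤}   OUT={d:-3, e:4, f:5; rest ⊤}
  B3:   IN={d:-3, e:4, f:5; rest ⊤}   OUT={d:-3, e:4, f:4; rest ⊤}
  B4:   IN=(all ⊤)   OUT=(all ⊤)
  B5:   IN=(all ⊤)   OUT={c:-4; rest ⊤}

Merge at B3: IN[B3] = OUT[B2] = {a: ⊤, b: ⊤, c: ⊤, d: -3, e: 4, f: 5}
Applying B3's transfer function to that IN value gives OUT[B3] (row B3 above).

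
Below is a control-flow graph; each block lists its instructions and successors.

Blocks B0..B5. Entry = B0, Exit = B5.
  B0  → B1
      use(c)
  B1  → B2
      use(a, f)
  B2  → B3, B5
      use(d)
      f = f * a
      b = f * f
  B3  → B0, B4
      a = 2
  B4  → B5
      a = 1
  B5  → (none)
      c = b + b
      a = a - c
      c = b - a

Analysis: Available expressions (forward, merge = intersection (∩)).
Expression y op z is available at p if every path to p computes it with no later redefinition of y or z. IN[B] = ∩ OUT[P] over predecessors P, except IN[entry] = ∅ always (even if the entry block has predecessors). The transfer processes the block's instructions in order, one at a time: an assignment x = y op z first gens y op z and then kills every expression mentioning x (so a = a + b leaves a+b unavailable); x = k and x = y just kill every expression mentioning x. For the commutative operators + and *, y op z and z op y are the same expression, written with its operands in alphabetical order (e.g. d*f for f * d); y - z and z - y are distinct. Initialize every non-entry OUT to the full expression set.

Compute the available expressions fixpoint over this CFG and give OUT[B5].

Answer: {b+b, b-a, f*f}

Trace:
Per-block solution:
  B0:   IN={}   OUT={}
  B1:   IN={}   OUT={}
  B2:   IN={}   OUT={f*f}
  B3:   IN={f*f}   OUT={f*f}
  B4:   IN={f*f}   OUT={f*f}
  B5:   IN={f*f}   OUT={b+b, b-a, f*f}

Merge at B5: IN[B5] = OUT[B2] ∩ OUT[B4] = {f*f}
Applying B5's transfer function to that IN value gives OUT[B5] (row B5 above).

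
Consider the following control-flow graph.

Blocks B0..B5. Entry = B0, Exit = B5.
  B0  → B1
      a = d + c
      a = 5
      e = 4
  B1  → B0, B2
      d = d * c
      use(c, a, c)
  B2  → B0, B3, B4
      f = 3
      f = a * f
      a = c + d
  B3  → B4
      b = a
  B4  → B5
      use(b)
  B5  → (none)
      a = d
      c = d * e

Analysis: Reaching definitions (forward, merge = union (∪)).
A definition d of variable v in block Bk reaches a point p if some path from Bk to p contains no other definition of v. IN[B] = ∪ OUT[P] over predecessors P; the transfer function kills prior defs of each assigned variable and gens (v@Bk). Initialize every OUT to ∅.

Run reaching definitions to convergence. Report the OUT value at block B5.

Answer: {a@B5, b@B3, c@B5, d@B1, e@B0, f@B2}

Derivation:
Converged values:
  B0: | IN={a@B0, a@B2, d@B1, e@B0, f@B2} | OUT={a@B0, d@B1, e@B0, f@B2}
  B1: | IN={a@B0, d@B1, e@B0, f@B2} | OUT={a@B0, d@B1, e@B0, f@B2}
  B2: | IN={a@B0, d@B1, e@B0, f@B2} | OUT={a@B2, d@B1, e@B0, f@B2}
  B3: | IN={a@B2, d@B1, e@B0, f@B2} | OUT={a@B2, b@B3, d@B1, e@B0, f@B2}
  B4: | IN={a@B2, b@B3, d@B1, e@B0, f@B2} | OUT={a@B2, b@B3, d@B1, e@B0, f@B2}
  B5: | IN={a@B2, b@B3, d@B1, e@B0, f@B2} | OUT={a@B5, b@B3, c@B5, d@B1, e@B0, f@B2}

Merge at B5: IN[B5] = OUT[B4] = {a@B2, b@B3, d@B1, e@B0, f@B2}
Applying B5's transfer function to that IN value gives OUT[B5] (row B5 above).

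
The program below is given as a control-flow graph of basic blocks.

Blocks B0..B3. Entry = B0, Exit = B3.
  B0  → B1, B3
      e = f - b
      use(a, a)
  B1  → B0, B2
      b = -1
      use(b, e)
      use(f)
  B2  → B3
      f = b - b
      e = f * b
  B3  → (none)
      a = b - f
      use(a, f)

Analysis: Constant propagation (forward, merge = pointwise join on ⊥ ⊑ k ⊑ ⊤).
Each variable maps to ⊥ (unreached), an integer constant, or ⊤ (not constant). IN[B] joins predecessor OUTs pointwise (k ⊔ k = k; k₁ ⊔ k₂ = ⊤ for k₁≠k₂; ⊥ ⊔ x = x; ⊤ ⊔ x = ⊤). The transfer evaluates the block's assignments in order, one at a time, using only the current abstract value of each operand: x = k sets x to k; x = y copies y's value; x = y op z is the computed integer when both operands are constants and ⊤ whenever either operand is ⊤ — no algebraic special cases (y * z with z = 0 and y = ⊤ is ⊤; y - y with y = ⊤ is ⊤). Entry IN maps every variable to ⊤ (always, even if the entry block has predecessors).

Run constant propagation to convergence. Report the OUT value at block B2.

Answer: {a: ⊤, b: -1, c: ⊤, d: ⊤, e: 0, f: 0}

Derivation:
Fixpoint table:
  B0:  IN=(all ⊤)  OUT=(all ⊤)
  B1:  IN=(all ⊤)  OUT={b:-1; rest ⊤}
  B2:  IN={b:-1; rest ⊤}  OUT={b:-1, e:0, f:0; rest ⊤}
  B3:  IN=(all ⊤)  OUT=(all ⊤)

Merge at B2: IN[B2] = OUT[B1] = {a: ⊤, b: -1, c: ⊤, d: ⊤, e: ⊤, f: ⊤}
Applying B2's transfer function to that IN value gives OUT[B2] (row B2 above).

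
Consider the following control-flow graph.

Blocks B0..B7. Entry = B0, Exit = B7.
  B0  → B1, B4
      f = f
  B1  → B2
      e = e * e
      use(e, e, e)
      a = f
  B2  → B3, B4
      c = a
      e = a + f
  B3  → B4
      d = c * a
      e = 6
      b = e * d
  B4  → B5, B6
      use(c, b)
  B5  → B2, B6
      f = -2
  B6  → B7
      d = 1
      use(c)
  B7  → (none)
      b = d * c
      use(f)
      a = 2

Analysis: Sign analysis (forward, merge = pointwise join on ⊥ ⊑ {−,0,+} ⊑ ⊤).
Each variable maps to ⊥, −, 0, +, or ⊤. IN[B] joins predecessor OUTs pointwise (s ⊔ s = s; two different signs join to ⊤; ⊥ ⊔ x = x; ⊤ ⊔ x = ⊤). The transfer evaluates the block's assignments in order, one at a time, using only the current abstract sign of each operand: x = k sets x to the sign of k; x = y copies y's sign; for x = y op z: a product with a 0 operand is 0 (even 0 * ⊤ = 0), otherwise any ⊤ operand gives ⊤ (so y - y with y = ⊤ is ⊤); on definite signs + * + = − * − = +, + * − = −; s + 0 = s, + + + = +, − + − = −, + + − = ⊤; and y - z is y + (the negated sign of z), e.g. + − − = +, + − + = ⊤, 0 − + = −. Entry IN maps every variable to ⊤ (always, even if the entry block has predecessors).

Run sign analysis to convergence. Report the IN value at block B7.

Converged values:
  B0: | IN=(all ⊤) | OUT=(all ⊤)
  B1: | IN=(all ⊤) | OUT=(all ⊤)
  B2: | IN=(all ⊤) | OUT=(all ⊤)
  B3: | IN=(all ⊤) | OUT={e:+; rest ⊤}
  B4: | IN=(all ⊤) | OUT=(all ⊤)
  B5: | IN=(all ⊤) | OUT={f:-; rest ⊤}
  B6: | IN=(all ⊤) | OUT={d:+; rest ⊤}
  B7: | IN={d:+; rest ⊤} | OUT={a:+, d:+; rest ⊤}

Merge at B7: IN[B7] = OUT[B6] = {a: ⊤, b: ⊤, c: ⊤, d: +, e: ⊤, f: ⊤}

Answer: {a: ⊤, b: ⊤, c: ⊤, d: +, e: ⊤, f: ⊤}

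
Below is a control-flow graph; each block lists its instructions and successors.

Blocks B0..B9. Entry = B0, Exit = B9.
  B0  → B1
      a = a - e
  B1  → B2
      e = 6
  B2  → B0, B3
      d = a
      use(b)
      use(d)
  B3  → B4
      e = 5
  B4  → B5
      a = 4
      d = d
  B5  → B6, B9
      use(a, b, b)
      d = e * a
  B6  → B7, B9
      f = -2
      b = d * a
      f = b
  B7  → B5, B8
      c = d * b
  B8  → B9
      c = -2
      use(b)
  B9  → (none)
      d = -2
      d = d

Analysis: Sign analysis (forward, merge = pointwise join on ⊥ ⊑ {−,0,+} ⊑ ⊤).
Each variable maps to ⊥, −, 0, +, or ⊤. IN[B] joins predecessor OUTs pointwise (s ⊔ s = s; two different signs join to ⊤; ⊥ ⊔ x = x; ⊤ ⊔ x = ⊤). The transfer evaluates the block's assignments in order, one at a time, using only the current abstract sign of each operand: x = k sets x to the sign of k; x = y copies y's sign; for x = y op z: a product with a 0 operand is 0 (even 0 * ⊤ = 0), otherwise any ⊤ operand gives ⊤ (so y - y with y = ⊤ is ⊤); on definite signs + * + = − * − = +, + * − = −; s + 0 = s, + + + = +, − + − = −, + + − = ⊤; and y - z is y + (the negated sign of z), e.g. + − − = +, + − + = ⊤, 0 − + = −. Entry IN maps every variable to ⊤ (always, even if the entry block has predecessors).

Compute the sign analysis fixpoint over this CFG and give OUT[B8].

Answer: {a: +, b: +, c: -, d: +, e: +, f: +}

Working:
Converged values:
  B0:  IN=(all ⊤)  OUT=(all ⊤)
  B1:  IN=(all ⊤)  OUT={e:+; rest ⊤}
  B2:  IN={e:+; rest ⊤}  OUT={e:+; rest ⊤}
  B3:  IN={e:+; rest ⊤}  OUT={e:+; rest ⊤}
  B4:  IN={e:+; rest ⊤}  OUT={a:+, e:+; rest ⊤}
  B5:  IN={a:+, e:+; rest ⊤}  OUT={a:+, d:+, e:+; rest ⊤}
  B6:  IN={a:+, d:+, e:+; rest ⊤}  OUT={a:+, b:+, d:+, e:+, f:+; rest ⊤}
  B7:  IN={a:+, b:+, d:+, e:+, f:+; rest ⊤}  OUT={a:+, b:+, c:+, d:+, e:+, f:+; rest ⊤}
  B8:  IN={a:+, b:+, c:+, d:+, e:+, f:+; rest ⊤}  OUT={a:+, b:+, c:-, d:+, e:+, f:+; rest ⊤}
  B9:  IN={a:+, d:+, e:+; rest ⊤}  OUT={a:+, d:-, e:+; rest ⊤}

Merge at B8: IN[B8] = OUT[B7] = {a: +, b: +, c: +, d: +, e: +, f: +}
Applying B8's transfer function to that IN value gives OUT[B8] (row B8 above).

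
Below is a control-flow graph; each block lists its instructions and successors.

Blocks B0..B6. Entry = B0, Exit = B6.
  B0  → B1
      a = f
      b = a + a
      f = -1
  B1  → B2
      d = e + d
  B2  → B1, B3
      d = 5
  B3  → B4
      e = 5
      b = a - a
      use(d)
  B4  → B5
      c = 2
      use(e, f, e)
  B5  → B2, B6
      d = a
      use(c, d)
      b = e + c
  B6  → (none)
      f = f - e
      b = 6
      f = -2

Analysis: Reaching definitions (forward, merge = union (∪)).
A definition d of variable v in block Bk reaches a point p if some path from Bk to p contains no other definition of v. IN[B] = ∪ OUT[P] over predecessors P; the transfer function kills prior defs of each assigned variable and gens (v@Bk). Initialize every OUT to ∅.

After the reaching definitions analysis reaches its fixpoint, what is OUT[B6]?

Converged values:
  B0:  IN={}  OUT={a@B0, b@B0, f@B0}
  B1:  IN={a@B0, b@B0, b@B5, c@B4, d@B2, e@B3, f@B0}  OUT={a@B0, b@B0, b@B5, c@B4, d@B1, e@B3, f@B0}
  B2:  IN={a@B0, b@B0, b@B5, c@B4, d@B1, d@B5, e@B3, f@B0}  OUT={a@B0, b@B0, b@B5, c@B4, d@B2, e@B3, f@B0}
  B3:  IN={a@B0, b@B0, b@B5, c@B4, d@B2, e@B3, f@B0}  OUT={a@B0, b@B3, c@B4, d@B2, e@B3, f@B0}
  B4:  IN={a@B0, b@B3, c@B4, d@B2, e@B3, f@B0}  OUT={a@B0, b@B3, c@B4, d@B2, e@B3, f@B0}
  B5:  IN={a@B0, b@B3, c@B4, d@B2, e@B3, f@B0}  OUT={a@B0, b@B5, c@B4, d@B5, e@B3, f@B0}
  B6:  IN={a@B0, b@B5, c@B4, d@B5, e@B3, f@B0}  OUT={a@B0, b@B6, c@B4, d@B5, e@B3, f@B6}

Merge at B6: IN[B6] = OUT[B5] = {a@B0, b@B5, c@B4, d@B5, e@B3, f@B0}
Applying B6's transfer function to that IN value gives OUT[B6] (row B6 above).

Answer: {a@B0, b@B6, c@B4, d@B5, e@B3, f@B6}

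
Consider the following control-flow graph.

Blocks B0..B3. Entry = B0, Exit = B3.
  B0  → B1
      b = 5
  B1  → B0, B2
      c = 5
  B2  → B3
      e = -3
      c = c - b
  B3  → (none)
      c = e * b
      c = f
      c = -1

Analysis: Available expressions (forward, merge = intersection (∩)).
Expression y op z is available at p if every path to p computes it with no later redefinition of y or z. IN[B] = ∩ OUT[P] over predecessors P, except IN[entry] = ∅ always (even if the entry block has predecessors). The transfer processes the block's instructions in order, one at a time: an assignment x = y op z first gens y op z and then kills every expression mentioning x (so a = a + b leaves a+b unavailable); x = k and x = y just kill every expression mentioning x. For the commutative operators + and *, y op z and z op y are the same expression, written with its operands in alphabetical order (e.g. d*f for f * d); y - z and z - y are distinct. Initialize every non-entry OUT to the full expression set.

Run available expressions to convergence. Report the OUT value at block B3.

Answer: {b*e}

Derivation:
Converged values:
  B0:  IN={}  OUT={}
  B1:  IN={}  OUT={}
  B2:  IN={}  OUT={}
  B3:  IN={}  OUT={b*e}

Merge at B3: IN[B3] = OUT[B2] = {}
Applying B3's transfer function to that IN value gives OUT[B3] (row B3 above).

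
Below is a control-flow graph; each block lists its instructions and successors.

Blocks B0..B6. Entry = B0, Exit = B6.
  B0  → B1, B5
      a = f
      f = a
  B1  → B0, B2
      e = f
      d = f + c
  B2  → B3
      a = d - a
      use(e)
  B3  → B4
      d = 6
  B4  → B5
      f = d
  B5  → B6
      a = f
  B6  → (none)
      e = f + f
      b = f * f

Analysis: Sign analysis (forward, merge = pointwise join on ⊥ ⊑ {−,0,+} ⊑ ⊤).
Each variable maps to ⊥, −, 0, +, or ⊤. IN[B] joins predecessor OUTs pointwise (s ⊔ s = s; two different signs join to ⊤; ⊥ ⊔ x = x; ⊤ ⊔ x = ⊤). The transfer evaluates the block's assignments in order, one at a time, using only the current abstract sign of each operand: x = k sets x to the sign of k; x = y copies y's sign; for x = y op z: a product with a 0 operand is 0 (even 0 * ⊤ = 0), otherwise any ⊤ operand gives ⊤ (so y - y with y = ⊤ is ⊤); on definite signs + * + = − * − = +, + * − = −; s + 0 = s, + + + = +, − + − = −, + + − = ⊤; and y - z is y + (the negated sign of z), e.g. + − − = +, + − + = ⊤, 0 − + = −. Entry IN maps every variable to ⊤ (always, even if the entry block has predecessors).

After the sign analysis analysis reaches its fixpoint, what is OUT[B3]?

Converged values:
  B0: | IN=(all ⊤) | OUT=(all ⊤)
  B1: | IN=(all ⊤) | OUT=(all ⊤)
  B2: | IN=(all ⊤) | OUT=(all ⊤)
  B3: | IN=(all ⊤) | OUT={d:+; rest ⊤}
  B4: | IN={d:+; rest ⊤} | OUT={d:+, f:+; rest ⊤}
  B5: | IN=(all ⊤) | OUT=(all ⊤)
  B6: | IN=(all ⊤) | OUT=(all ⊤)

Merge at B3: IN[B3] = OUT[B2] = {a: ⊤, b: ⊤, c: ⊤, d: ⊤, e: ⊤, f: ⊤}
Applying B3's transfer function to that IN value gives OUT[B3] (row B3 above).

Answer: {a: ⊤, b: ⊤, c: ⊤, d: +, e: ⊤, f: ⊤}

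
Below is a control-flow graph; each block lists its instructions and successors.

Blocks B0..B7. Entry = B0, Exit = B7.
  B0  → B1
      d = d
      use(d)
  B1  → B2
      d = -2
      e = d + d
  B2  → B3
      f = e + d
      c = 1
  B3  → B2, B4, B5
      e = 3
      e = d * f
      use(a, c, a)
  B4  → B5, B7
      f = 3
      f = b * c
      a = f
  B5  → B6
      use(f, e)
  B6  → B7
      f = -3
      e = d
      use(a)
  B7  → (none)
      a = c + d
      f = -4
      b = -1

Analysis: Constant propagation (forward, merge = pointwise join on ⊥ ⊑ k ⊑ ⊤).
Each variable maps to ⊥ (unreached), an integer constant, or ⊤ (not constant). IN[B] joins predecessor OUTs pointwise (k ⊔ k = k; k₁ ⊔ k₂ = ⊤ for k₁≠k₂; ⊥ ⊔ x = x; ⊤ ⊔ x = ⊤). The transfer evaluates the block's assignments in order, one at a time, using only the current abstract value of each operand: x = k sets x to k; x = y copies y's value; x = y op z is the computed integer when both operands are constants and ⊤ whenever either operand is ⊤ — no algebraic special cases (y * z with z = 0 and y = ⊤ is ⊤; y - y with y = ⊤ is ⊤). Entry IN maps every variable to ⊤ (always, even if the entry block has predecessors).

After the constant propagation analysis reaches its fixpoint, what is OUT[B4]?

Answer: {a: ⊤, b: ⊤, c: 1, d: -2, e: ⊤, f: ⊤}

Derivation:
Converged values:
  B0: | IN=(all ⊤) | OUT=(all ⊤)
  B1: | IN=(all ⊤) | OUT={d:-2, e:-4; rest ⊤}
  B2: | IN={d:-2; rest ⊤} | OUT={c:1, d:-2; rest ⊤}
  B3: | IN={c:1, d:-2; rest ⊤} | OUT={c:1, d:-2; rest ⊤}
  B4: | IN={c:1, d:-2; rest ⊤} | OUT={c:1, d:-2; rest ⊤}
  B5: | IN={c:1, d:-2; rest ⊤} | OUT={c:1, d:-2; rest ⊤}
  B6: | IN={c:1, d:-2; rest ⊤} | OUT={c:1, d:-2, e:-2, f:-3; rest ⊤}
  B7: | IN={c:1, d:-2; rest ⊤} | OUT={a:-1, b:-1, c:1, d:-2, f:-4; rest ⊤}

Merge at B4: IN[B4] = OUT[B3] = {a: ⊤, b: ⊤, c: 1, d: -2, e: ⊤, f: ⊤}
Applying B4's transfer function to that IN value gives OUT[B4] (row B4 above).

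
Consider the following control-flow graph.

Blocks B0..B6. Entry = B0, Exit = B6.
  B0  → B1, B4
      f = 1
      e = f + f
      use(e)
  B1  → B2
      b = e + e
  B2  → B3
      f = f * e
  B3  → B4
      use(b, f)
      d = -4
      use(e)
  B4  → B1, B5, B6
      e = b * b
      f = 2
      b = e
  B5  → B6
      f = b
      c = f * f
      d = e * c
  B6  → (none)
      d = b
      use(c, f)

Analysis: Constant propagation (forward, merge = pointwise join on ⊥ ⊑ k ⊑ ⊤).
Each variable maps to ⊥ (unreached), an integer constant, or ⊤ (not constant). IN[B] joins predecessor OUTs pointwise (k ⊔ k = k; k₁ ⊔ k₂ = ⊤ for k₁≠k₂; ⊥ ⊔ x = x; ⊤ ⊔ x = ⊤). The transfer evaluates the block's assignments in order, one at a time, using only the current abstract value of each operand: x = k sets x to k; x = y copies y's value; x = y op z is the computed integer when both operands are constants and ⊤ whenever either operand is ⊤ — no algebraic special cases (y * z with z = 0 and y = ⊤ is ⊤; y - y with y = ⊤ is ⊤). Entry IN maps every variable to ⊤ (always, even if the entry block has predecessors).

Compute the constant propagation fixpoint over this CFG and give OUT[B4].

Per-block solution:
  B0:   IN=(all ⊤)   OUT={e:2, f:1; rest ⊤}
  B1:   IN=(all ⊤)   OUT=(all ⊤)
  B2:   IN=(all ⊤)   OUT=(all ⊤)
  B3:   IN=(all ⊤)   OUT={d:-4; rest ⊤}
  B4:   IN=(all ⊤)   OUT={f:2; rest ⊤}
  B5:   IN={f:2; rest ⊤}   OUT=(all ⊤)
  B6:   IN=(all ⊤)   OUT=(all ⊤)

Merge at B4: IN[B4] = OUT[B0] ⊔ OUT[B3] = {a: ⊤, b: ⊤, c: ⊤, d: ⊤, e: ⊤, f: ⊤}
Applying B4's transfer function to that IN value gives OUT[B4] (row B4 above).

Answer: {a: ⊤, b: ⊤, c: ⊤, d: ⊤, e: ⊤, f: 2}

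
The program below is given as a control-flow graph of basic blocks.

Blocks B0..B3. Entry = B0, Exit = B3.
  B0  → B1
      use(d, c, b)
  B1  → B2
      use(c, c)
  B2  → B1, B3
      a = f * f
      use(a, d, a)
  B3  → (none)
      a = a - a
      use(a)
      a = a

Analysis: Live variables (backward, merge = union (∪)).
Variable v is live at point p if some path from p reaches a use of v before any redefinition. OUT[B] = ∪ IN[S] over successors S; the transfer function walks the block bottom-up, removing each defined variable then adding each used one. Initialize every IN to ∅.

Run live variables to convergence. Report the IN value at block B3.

Converged values:
  B0:   IN={b, c, d, f}   OUT={c, d, f}
  B1:   IN={c, d, f}   OUT={c, d, f}
  B2:   IN={c, d, f}   OUT={a, c, d, f}
  B3:   IN={a}   OUT={}

B3 is the boundary node: OUT[B3] = {}
Applying B3's transfer function to that OUT value gives IN[B3] (row B3 above).

Answer: {a}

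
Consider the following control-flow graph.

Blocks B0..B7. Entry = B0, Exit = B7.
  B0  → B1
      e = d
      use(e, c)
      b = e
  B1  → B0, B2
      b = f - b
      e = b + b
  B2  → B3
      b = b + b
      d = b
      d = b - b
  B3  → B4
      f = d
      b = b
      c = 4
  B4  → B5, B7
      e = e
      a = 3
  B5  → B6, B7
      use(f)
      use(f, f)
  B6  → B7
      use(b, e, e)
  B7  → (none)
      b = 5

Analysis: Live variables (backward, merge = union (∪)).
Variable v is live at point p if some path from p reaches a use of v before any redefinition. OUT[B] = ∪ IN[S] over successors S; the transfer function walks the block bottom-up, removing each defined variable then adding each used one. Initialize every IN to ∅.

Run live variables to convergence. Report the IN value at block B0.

Fixpoint table:
  B0: | IN={c, d, f} | OUT={b, c, d, f}
  B1: | IN={b, c, d, f} | OUT={b, c, d, e, f}
  B2: | IN={b, e} | OUT={b, d, e}
  B3: | IN={b, d, e} | OUT={b, e, f}
  B4: | IN={b, e, f} | OUT={b, e, f}
  B5: | IN={b, e, f} | OUT={b, e}
  B6: | IN={b, e} | OUT={}
  B7: | IN={} | OUT={}

Merge at B0: OUT[B0] = IN[B1] = {b, c, d, f}
Applying B0's transfer function to that OUT value gives IN[B0] (row B0 above).

Answer: {c, d, f}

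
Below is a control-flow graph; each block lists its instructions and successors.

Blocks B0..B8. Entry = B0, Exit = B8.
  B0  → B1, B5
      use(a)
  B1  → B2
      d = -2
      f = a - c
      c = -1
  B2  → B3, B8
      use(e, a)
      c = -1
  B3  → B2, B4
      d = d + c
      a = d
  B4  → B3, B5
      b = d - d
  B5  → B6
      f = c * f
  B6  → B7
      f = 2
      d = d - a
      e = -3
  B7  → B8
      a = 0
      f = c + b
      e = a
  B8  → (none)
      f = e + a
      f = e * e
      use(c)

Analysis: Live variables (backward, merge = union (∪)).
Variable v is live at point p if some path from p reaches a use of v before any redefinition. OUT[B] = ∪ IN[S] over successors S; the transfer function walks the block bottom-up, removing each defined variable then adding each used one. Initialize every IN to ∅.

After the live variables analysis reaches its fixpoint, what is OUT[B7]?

Fixpoint table:
  B0:  IN={a, b, c, d, e, f}  OUT={a, b, c, d, e, f}
  B1:  IN={a, c, e}  OUT={a, d, e, f}
  B2:  IN={a, d, e, f}  OUT={a, c, d, e, f}
  B3:  IN={c, d, e, f}  OUT={a, c, d, e, f}
  B4:  IN={a, c, d, e, f}  OUT={a, b, c, d, e, f}
  B5:  IN={a, b, c, d, f}  OUT={a, b, c, d}
  B6:  IN={a, b, c, d}  OUT={b, c}
  B7:  IN={b, c}  OUT={a, c, e}
  B8:  IN={a, c, e}  OUT={}

Merge at B7: OUT[B7] = IN[B8] = {a, c, e}

Answer: {a, c, e}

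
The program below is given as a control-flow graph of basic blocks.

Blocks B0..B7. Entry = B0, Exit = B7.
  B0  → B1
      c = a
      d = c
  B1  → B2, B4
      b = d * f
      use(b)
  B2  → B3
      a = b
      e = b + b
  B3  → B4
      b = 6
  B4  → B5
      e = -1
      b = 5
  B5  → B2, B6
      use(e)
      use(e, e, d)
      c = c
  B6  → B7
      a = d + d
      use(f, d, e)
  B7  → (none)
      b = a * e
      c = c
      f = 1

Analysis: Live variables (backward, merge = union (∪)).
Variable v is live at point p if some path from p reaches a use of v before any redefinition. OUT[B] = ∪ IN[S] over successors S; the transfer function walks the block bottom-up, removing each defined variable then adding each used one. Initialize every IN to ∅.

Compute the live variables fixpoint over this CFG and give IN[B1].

Converged values:
  B0:   IN={a, f}   OUT={c, d, f}
  B1:   IN={c, d, f}   OUT={b, c, d, f}
  B2:   IN={b, c, d, f}   OUT={c, d, f}
  B3:   IN={c, d, f}   OUT={c, d, f}
  B4:   IN={c, d, f}   OUT={b, c, d, e, f}
  B5:   IN={b, c, d, e, f}   OUT={b, c, d, e, f}
  B6:   IN={c, d, e, f}   OUT={a, c, e}
  B7:   IN={a, c, e}   OUT={}

Merge at B1: OUT[B1] = IN[B2] ⊔ IN[B4] = {b, c, d, f}
Applying B1's transfer function to that OUT value gives IN[B1] (row B1 above).

Answer: {c, d, f}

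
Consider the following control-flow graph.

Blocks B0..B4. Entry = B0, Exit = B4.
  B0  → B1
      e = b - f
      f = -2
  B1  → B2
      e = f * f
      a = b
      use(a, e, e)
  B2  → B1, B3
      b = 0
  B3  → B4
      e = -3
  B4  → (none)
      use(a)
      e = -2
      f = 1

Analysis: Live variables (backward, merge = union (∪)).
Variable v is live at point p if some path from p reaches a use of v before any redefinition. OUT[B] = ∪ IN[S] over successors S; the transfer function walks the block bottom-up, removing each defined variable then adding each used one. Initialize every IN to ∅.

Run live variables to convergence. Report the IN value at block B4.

Answer: {a}

Derivation:
Per-block solution:
  B0:  IN={b, f}  OUT={b, f}
  B1:  IN={b, f}  OUT={a, f}
  B2:  IN={a, f}  OUT={a, b, f}
  B3:  IN={a}  OUT={a}
  B4:  IN={a}  OUT={}

B4 is the boundary node: OUT[B4] = {}
Applying B4's transfer function to that OUT value gives IN[B4] (row B4 above).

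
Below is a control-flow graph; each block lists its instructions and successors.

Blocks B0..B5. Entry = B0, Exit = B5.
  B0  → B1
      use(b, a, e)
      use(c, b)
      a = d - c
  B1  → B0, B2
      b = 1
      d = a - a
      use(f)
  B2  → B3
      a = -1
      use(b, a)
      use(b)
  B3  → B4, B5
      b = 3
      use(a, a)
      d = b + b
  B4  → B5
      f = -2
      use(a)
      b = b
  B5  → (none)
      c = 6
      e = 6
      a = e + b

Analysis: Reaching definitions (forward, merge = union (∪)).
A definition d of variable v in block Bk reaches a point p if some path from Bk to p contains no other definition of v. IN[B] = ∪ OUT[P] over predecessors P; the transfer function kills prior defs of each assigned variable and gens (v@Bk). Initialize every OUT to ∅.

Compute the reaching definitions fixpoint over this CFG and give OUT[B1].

Converged values:
  B0: | IN={a@B0, b@B1, d@B1} | OUT={a@B0, b@B1, d@B1}
  B1: | IN={a@B0, b@B1, d@B1} | OUT={a@B0, b@B1, d@B1}
  B2: | IN={a@B0, b@B1, d@B1} | OUT={a@B2, b@B1, d@B1}
  B3: | IN={a@B2, b@B1, d@B1} | OUT={a@B2, b@B3, d@B3}
  B4: | IN={a@B2, b@B3, d@B3} | OUT={a@B2, b@B4, d@B3, f@B4}
  B5: | IN={a@B2, b@B3, b@B4, d@B3, f@B4} | OUT={a@B5, b@B3, b@B4, c@B5, d@B3, e@B5, f@B4}

Merge at B1: IN[B1] = OUT[B0] = {a@B0, b@B1, d@B1}
Applying B1's transfer function to that IN value gives OUT[B1] (row B1 above).

Answer: {a@B0, b@B1, d@B1}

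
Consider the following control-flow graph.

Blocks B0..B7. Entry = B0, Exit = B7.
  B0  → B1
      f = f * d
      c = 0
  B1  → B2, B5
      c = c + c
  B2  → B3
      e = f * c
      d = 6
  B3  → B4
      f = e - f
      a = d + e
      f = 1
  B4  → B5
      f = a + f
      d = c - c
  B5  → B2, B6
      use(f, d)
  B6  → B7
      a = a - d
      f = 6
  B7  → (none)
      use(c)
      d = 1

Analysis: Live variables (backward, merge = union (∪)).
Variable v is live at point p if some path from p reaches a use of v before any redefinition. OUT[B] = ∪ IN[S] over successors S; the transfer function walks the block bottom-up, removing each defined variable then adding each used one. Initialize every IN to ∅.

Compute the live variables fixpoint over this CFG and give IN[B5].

Answer: {a, c, d, f}

Derivation:
Converged values:
  B0:   IN={a, d, f}   OUT={a, c, d, f}
  B1:   IN={a, c, d, f}   OUT={a, c, d, f}
  B2:   IN={c, f}   OUT={c, d, e, f}
  B3:   IN={c, d, e, f}   OUT={a, c, f}
  B4:   IN={a, c, f}   OUT={a, c, d, f}
  B5:   IN={a, c, d, f}   OUT={a, c, d, f}
  B6:   IN={a, c, d}   OUT={c}
  B7:   IN={c}   OUT={}

Merge at B5: OUT[B5] = IN[B2] ⊔ IN[B6] = {a, c, d, f}
Applying B5's transfer function to that OUT value gives IN[B5] (row B5 above).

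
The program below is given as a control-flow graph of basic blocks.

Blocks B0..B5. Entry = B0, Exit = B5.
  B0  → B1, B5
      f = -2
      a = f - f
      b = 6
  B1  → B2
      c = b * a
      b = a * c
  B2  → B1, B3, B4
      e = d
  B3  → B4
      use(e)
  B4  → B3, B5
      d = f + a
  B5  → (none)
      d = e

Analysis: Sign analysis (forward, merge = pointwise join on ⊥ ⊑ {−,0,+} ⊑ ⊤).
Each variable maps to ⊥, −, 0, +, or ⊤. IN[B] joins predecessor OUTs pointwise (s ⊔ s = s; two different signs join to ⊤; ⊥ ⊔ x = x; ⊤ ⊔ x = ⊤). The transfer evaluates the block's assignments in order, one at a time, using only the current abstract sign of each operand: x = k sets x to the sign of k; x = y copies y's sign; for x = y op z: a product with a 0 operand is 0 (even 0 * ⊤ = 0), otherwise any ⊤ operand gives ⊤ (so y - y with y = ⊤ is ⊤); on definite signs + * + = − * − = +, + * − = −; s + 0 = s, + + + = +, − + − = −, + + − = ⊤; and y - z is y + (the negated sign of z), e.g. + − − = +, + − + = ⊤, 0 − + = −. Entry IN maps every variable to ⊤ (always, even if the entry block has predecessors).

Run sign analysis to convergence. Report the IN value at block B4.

Answer: {a: ⊤, b: ⊤, c: ⊤, d: ⊤, e: ⊤, f: -}

Working:
Per-block solution:
  B0:   IN=(all ⊤)   OUT={b:+, f:-; rest ⊤}
  B1:   IN={f:-; rest ⊤}   OUT={f:-; rest ⊤}
  B2:   IN={f:-; rest ⊤}   OUT={f:-; rest ⊤}
  B3:   IN={f:-; rest ⊤}   OUT={f:-; rest ⊤}
  B4:   IN={f:-; rest ⊤}   OUT={f:-; rest ⊤}
  B5:   IN={f:-; rest ⊤}   OUT={f:-; rest ⊤}

Merge at B4: IN[B4] = OUT[B2] ⊔ OUT[B3] = {a: ⊤, b: ⊤, c: ⊤, d: ⊤, e: ⊤, f: -}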